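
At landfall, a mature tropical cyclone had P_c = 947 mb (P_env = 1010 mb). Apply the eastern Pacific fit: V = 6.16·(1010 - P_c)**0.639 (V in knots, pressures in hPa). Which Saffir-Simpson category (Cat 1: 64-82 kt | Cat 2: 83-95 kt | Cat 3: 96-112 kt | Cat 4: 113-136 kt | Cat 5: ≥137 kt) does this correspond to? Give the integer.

2

ΔP = 1010 − 947 = 63 mb.
V ≈ 6.16 × 63^0.639 = 6.16 × 14.12 ≈ 87 kt.
87 kt falls in the Category 2 band.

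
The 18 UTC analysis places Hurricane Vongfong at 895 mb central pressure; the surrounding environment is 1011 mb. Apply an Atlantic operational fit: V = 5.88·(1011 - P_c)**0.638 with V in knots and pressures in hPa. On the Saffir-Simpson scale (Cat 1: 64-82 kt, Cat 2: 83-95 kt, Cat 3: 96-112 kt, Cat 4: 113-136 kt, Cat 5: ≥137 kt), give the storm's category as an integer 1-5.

4

ΔP = 1011 − 895 = 116 mb.
V ≈ 5.88 × 116^0.638 = 5.88 × 20.76 ≈ 122 kt.
122 kt falls in the Category 4 band.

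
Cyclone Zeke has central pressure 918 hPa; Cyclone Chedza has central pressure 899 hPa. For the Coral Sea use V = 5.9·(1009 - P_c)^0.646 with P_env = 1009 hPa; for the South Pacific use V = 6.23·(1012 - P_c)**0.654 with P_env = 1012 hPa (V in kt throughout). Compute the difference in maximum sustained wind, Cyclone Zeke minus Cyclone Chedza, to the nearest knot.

-28 kt

Cyclone Zeke: ΔP = 91; V ≈ 5.9 × 91^0.646 ≈ 108.74 kt.
Cyclone Chedza: ΔP = 113; V ≈ 6.23 × 113^0.654 ≈ 137.15 kt.
Difference ≈ 108.74 − 137.15 = -28.41 → -28 kt.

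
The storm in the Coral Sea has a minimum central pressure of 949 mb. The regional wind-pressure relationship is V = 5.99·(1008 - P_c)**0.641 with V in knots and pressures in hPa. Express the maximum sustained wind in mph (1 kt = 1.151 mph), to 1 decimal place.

94.1 mph

ΔP = 1008 − 949 = 59 mb.
V ≈ 5.99 × 59^0.641 = 5.99 × 13.649 ≈ 81.760 kt.
81.760 × 1.151 ≈ 94.11 mph → 94.1 mph.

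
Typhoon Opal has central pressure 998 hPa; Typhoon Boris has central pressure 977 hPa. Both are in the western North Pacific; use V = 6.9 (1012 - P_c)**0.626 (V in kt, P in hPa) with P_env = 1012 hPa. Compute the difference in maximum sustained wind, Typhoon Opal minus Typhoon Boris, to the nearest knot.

Typhoon Opal: ΔP = 14; V ≈ 6.9 × 14^0.626 ≈ 36.00 kt.
Typhoon Boris: ΔP = 35; V ≈ 6.9 × 35^0.626 ≈ 63.89 kt.
Difference ≈ 36.00 − 63.89 = -27.89 → -28 kt.

-28 kt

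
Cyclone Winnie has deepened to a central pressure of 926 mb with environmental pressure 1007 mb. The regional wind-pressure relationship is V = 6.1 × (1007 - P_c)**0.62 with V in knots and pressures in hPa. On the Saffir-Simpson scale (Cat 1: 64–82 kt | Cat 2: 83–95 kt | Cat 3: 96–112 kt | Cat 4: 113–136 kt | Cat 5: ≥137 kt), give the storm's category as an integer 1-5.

ΔP = 1007 − 926 = 81 mb.
V ≈ 6.1 × 81^0.62 = 6.1 × 15.25 ≈ 93 kt.
93 kt falls in the Category 2 band.

2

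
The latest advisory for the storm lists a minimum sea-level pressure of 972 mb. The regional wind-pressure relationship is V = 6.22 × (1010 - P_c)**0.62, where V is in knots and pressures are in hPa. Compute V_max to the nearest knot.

ΔP = 1010 − 972 = 38 mb.
38^0.62 ≈ 9.538.
V ≈ 6.22 × 9.538 ≈ 59.3 kt.

59 kt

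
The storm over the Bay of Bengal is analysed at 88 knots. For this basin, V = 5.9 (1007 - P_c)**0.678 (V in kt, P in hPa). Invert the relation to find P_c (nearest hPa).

953 hPa

ΔP = (V / 5.9)^(1/0.678) = (88/5.9)^1.475.
88/5.9 = 14.915; 14.915^1.475 ≈ 53.83 hPa.
P_c = 1007 − 53.83 = 953.17 ≈ 953 hPa.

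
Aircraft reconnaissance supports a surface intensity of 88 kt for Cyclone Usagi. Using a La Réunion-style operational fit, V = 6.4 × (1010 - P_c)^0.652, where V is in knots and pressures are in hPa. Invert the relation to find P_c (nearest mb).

954 mb

ΔP = (V / 6.4)^(1/0.652) = (88/6.4)^1.534.
88/6.4 = 13.750; 13.750^1.534 ≈ 55.70 mb.
P_c = 1010 − 55.70 = 954.30 ≈ 954 mb.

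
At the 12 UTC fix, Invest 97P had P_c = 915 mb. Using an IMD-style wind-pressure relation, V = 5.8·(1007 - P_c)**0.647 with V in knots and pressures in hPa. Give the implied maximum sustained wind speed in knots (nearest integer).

108 kt

ΔP = 1007 − 915 = 92 mb.
92^0.647 ≈ 18.645.
V ≈ 5.8 × 18.645 ≈ 108.1 kt.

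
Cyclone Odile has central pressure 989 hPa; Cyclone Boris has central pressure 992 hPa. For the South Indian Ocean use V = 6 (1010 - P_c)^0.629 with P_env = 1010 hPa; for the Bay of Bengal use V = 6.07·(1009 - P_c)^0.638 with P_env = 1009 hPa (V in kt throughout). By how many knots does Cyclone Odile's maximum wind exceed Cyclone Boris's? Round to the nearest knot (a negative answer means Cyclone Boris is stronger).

Cyclone Odile: ΔP = 21; V ≈ 6 × 21^0.629 ≈ 40.72 kt.
Cyclone Boris: ΔP = 17; V ≈ 6.07 × 17^0.638 ≈ 37.00 kt.
Difference ≈ 40.72 − 37.00 = 3.72 → 4 kt.

4 kt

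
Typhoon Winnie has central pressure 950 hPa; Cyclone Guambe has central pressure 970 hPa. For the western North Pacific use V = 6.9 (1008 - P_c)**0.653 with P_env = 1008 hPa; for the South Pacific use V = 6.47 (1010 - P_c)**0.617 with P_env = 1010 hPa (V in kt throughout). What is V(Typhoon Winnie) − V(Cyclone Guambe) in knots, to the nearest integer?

Typhoon Winnie: ΔP = 58; V ≈ 6.9 × 58^0.653 ≈ 97.81 kt.
Cyclone Guambe: ΔP = 40; V ≈ 6.47 × 40^0.617 ≈ 63.01 kt.
Difference ≈ 97.81 − 63.01 = 34.80 → 35 kt.

35 kt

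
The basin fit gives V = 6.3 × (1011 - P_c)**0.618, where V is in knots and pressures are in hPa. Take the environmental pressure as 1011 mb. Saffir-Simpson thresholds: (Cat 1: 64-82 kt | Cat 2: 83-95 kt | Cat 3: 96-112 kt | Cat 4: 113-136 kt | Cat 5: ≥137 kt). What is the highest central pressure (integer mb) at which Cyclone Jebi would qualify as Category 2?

Category 2 begins at V = 83 kt.
Required ΔP = (83/6.3)^(1/0.618) = 13.175^1.618 ≈ 64.84 mb.
P_c ≤ 1011 − 64.84 = 946.16, so the highest integer P_c is 946 mb.

946 mb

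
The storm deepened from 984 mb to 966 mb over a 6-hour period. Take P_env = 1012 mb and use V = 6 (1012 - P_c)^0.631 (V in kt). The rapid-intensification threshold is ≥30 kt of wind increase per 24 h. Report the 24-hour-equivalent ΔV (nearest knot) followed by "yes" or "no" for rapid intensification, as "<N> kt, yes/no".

72 kt, yes

V₁: ΔP = 28, V ≈ 6 × 28^0.631 ≈ 49.13 kt.
V₂: ΔP = 46, V ≈ 6 × 46^0.631 ≈ 67.20 kt.
ΔV over 6 h = 18.07 kt → 24 h equivalent = 18.07 × 24/6 ≈ 72.28 kt.
72 kt ≥ 30 kt ⇒ rapid intensification.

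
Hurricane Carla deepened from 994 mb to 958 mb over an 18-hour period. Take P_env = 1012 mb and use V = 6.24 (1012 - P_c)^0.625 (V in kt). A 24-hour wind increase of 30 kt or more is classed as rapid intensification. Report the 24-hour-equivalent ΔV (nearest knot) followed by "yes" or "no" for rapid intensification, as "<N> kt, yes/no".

V₁: ΔP = 18, V ≈ 6.24 × 18^0.625 ≈ 38.00 kt.
V₂: ΔP = 54, V ≈ 6.24 × 54^0.625 ≈ 75.50 kt.
ΔV over 18 h = 37.50 kt → 24 h equivalent = 37.50 × 24/18 ≈ 50.00 kt.
50 kt ≥ 30 kt ⇒ rapid intensification.

50 kt, yes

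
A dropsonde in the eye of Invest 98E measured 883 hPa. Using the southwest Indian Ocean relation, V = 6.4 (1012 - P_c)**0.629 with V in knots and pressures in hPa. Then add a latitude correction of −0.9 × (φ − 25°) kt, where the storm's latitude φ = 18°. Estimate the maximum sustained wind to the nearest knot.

ΔP = 1012 − 883 = 129 hPa.
129^0.629 ≈ 21.260.
V ≈ 6.4 × 21.260 ≈ 136.1 kt.
Latitude correction: −0.9 × (18 − 25) = 6.3 kt.
Corrected V ≈ 142.4 kt → 142 kt.

142 kt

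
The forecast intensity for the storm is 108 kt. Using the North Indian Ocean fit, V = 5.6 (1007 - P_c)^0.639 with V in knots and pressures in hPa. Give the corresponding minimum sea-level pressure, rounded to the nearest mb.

ΔP = (V / 5.6)^(1/0.639) = (108/5.6)^1.565.
108/5.6 = 19.286; 19.286^1.565 ≈ 102.64 mb.
P_c = 1007 − 102.64 = 904.36 ≈ 904 mb.

904 mb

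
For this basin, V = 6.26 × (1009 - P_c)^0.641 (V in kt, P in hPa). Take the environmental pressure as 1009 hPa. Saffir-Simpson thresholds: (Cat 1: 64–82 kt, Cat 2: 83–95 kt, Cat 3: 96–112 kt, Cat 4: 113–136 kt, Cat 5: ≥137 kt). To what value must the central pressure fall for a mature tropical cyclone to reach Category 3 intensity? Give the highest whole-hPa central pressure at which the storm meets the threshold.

Category 3 begins at V = 96 kt.
Required ΔP = (96/6.26)^(1/0.641) = 15.335^1.560 ≈ 70.76 hPa.
P_c ≤ 1009 − 70.76 = 938.24, so the highest integer P_c is 938 hPa.

938 hPa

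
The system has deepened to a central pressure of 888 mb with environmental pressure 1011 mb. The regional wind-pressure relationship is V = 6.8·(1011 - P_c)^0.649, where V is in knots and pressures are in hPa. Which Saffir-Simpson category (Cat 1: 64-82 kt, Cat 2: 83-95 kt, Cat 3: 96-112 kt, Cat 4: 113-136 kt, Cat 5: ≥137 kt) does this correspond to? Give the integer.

ΔP = 1011 − 888 = 123 mb.
V ≈ 6.8 × 123^0.649 = 6.8 × 22.72 ≈ 154 kt.
154 kt falls in the Category 5 band.

5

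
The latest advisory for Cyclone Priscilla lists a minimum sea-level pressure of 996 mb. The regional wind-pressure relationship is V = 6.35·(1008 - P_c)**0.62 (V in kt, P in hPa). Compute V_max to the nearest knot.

ΔP = 1008 − 996 = 12 mb.
12^0.62 ≈ 4.668.
V ≈ 6.35 × 4.668 ≈ 29.6 kt.

30 kt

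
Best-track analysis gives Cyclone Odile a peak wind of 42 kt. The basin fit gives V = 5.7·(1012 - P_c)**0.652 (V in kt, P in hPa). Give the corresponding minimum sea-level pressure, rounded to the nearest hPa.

991 hPa

ΔP = (V / 5.7)^(1/0.652) = (42/5.7)^1.534.
42/5.7 = 7.368; 7.368^1.534 ≈ 21.40 hPa.
P_c = 1012 − 21.40 = 990.60 ≈ 991 hPa.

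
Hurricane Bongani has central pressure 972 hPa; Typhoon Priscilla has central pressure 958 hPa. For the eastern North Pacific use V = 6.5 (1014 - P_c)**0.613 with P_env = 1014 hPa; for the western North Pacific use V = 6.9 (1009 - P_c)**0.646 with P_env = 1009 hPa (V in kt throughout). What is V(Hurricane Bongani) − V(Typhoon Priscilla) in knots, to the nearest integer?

-23 kt

Hurricane Bongani: ΔP = 42; V ≈ 6.5 × 42^0.613 ≈ 64.26 kt.
Typhoon Priscilla: ΔP = 51; V ≈ 6.9 × 51^0.646 ≈ 87.49 kt.
Difference ≈ 64.26 − 87.49 = -23.23 → -23 kt.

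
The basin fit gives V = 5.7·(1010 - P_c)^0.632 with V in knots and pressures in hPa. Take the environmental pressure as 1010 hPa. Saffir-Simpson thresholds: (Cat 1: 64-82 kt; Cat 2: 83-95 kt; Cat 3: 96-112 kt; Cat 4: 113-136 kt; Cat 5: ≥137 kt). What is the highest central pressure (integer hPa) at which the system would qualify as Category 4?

Category 4 begins at V = 113 kt.
Required ΔP = (113/5.7)^(1/0.632) = 19.825^1.582 ≈ 112.86 hPa.
P_c ≤ 1010 − 112.86 = 897.14, so the highest integer P_c is 897 hPa.

897 hPa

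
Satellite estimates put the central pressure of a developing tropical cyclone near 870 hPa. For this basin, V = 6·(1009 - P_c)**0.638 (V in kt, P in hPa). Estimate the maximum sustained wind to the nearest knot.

140 kt

ΔP = 1009 − 870 = 139 hPa.
139^0.638 ≈ 23.294.
V ≈ 6 × 23.294 ≈ 139.8 kt.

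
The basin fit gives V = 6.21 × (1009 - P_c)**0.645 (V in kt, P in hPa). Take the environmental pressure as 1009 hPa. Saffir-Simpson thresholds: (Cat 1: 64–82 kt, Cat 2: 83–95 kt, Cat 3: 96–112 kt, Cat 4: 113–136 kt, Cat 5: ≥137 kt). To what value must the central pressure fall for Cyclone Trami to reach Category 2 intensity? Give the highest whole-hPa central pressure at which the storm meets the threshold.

Category 2 begins at V = 83 kt.
Required ΔP = (83/6.21)^(1/0.645) = 13.366^1.550 ≈ 55.68 hPa.
P_c ≤ 1009 − 55.68 = 953.32, so the highest integer P_c is 953 hPa.

953 hPa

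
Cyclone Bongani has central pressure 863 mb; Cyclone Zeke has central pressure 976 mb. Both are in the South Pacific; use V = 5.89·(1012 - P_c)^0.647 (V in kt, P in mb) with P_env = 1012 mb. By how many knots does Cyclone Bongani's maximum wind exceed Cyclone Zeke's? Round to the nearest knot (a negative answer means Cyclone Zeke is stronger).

Cyclone Bongani: ΔP = 149; V ≈ 5.89 × 149^0.647 ≈ 150.03 kt.
Cyclone Zeke: ΔP = 36; V ≈ 5.89 × 36^0.647 ≈ 59.85 kt.
Difference ≈ 150.03 − 59.85 = 90.18 → 90 kt.

90 kt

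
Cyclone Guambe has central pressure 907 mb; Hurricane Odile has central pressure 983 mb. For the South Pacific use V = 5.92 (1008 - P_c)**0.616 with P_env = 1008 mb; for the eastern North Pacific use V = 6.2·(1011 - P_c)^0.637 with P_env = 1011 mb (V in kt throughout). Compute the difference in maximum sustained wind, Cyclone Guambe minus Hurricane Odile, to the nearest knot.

50 kt

Cyclone Guambe: ΔP = 101; V ≈ 5.92 × 101^0.616 ≈ 101.62 kt.
Hurricane Odile: ΔP = 28; V ≈ 6.2 × 28^0.637 ≈ 51.79 kt.
Difference ≈ 101.62 − 51.79 = 49.83 → 50 kt.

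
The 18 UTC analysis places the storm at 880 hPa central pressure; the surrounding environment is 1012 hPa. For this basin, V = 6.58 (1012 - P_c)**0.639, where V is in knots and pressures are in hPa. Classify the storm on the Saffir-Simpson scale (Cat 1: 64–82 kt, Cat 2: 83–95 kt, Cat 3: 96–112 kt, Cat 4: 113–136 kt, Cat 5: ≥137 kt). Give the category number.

5

ΔP = 1012 − 880 = 132 hPa.
V ≈ 6.58 × 132^0.639 = 6.58 × 22.65 ≈ 149 kt.
149 kt falls in the Category 5 band.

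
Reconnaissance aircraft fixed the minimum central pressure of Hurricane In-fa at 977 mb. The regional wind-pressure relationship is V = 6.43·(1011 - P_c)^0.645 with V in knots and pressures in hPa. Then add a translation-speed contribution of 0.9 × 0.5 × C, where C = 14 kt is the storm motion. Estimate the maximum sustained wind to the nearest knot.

ΔP = 1011 − 977 = 34 mb.
34^0.645 ≈ 9.723.
V ≈ 6.43 × 9.723 ≈ 62.5 kt.
Translation term: 0.9 × 0.5 × 14 = 6.3 kt.
Corrected V ≈ 68.8 kt → 69 kt.

69 kt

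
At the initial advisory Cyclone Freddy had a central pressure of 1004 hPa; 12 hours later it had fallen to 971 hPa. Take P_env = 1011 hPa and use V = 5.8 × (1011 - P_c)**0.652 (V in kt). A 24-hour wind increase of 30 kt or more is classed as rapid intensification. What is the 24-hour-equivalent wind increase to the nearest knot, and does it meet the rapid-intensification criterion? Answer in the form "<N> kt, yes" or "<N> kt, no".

87 kt, yes

V₁: ΔP = 7, V ≈ 5.8 × 7^0.652 ≈ 20.63 kt.
V₂: ΔP = 40, V ≈ 5.8 × 40^0.652 ≈ 64.26 kt.
ΔV over 12 h = 43.63 kt → 24 h equivalent = 43.63 × 24/12 ≈ 87.26 kt.
87 kt ≥ 30 kt ⇒ rapid intensification.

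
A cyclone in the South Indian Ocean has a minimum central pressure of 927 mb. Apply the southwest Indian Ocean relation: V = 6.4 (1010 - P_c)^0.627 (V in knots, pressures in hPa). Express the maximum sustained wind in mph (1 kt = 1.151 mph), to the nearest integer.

118 mph

ΔP = 1010 − 927 = 83 mb.
V ≈ 6.4 × 83^0.627 = 6.4 × 15.968 ≈ 102.198 kt.
102.198 × 1.151 ≈ 117.63 mph → 118 mph.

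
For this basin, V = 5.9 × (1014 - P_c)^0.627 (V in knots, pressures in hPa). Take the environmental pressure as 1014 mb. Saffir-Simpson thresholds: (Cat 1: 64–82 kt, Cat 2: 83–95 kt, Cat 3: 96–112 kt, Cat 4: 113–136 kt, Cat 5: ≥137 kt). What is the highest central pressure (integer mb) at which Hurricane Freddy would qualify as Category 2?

946 mb

Category 2 begins at V = 83 kt.
Required ΔP = (83/5.9)^(1/0.627) = 14.068^1.595 ≈ 67.81 mb.
P_c ≤ 1014 − 67.81 = 946.19, so the highest integer P_c is 946 mb.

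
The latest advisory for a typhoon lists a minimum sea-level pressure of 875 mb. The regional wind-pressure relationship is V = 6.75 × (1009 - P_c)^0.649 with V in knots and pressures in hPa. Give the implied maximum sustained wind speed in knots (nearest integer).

162 kt

ΔP = 1009 − 875 = 134 mb.
134^0.649 ≈ 24.015.
V ≈ 6.75 × 24.015 ≈ 162.1 kt.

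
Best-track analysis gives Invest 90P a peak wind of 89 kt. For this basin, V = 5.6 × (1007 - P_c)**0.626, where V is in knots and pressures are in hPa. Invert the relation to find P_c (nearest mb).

924 mb

ΔP = (V / 5.6)^(1/0.626) = (89/5.6)^1.597.
89/5.6 = 15.893; 15.893^1.597 ≈ 82.96 mb.
P_c = 1007 − 82.96 = 924.04 ≈ 924 mb.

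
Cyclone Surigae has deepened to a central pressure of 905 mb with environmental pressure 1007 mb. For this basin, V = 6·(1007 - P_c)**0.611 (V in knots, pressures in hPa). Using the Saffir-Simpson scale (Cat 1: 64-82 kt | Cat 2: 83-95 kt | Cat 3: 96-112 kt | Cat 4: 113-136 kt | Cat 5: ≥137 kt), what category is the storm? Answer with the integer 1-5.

ΔP = 1007 − 905 = 102 mb.
V ≈ 6 × 102^0.611 = 6 × 16.88 ≈ 101 kt.
101 kt falls in the Category 3 band.

3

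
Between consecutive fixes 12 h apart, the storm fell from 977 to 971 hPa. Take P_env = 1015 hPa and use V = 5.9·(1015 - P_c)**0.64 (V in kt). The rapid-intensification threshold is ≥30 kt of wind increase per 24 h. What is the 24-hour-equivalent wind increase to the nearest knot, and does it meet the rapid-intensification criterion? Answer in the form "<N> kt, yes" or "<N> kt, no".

12 kt, no

V₁: ΔP = 38, V ≈ 5.9 × 38^0.64 ≈ 60.52 kt.
V₂: ΔP = 44, V ≈ 5.9 × 44^0.64 ≈ 66.48 kt.
ΔV over 12 h = 5.96 kt → 24 h equivalent = 5.96 × 24/12 ≈ 11.92 kt.
12 kt < 30 kt ⇒ not rapid intensification.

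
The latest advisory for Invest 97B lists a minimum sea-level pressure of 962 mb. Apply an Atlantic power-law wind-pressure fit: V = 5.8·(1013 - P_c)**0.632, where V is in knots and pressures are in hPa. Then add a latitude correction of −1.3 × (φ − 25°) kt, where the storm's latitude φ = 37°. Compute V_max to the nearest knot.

54 kt

ΔP = 1013 − 962 = 51 mb.
51^0.632 ≈ 12.000.
V ≈ 5.8 × 12.000 ≈ 69.6 kt.
Latitude correction: −1.3 × (37 − 25) = -15.6 kt.
Corrected V ≈ 54 kt → 54 kt.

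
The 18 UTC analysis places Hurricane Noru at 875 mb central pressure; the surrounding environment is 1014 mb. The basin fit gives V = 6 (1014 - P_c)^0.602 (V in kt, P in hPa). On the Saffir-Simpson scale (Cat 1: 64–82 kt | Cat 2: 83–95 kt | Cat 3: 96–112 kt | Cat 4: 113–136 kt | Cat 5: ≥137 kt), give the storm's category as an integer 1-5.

ΔP = 1014 − 875 = 139 mb.
V ≈ 6 × 139^0.602 = 6 × 19.50 ≈ 117 kt.
117 kt falls in the Category 4 band.

4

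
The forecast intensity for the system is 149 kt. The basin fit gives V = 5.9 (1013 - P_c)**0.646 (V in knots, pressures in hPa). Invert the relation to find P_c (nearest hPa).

ΔP = (V / 5.9)^(1/0.646) = (149/5.9)^1.548.
149/5.9 = 25.254; 25.254^1.548 ≈ 148.18 hPa.
P_c = 1013 − 148.18 = 864.82 ≈ 865 hPa.

865 hPa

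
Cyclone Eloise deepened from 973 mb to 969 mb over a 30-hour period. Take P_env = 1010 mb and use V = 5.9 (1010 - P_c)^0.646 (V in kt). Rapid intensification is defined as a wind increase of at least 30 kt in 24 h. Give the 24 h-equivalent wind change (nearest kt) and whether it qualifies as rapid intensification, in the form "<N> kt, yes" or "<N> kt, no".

V₁: ΔP = 37, V ≈ 5.9 × 37^0.646 ≈ 60.80 kt.
V₂: ΔP = 41, V ≈ 5.9 × 41^0.646 ≈ 64.97 kt.
ΔV over 30 h = 4.17 kt → 24 h equivalent = 4.17 × 24/30 ≈ 3.34 kt.
3 kt < 30 kt ⇒ not rapid intensification.

3 kt, no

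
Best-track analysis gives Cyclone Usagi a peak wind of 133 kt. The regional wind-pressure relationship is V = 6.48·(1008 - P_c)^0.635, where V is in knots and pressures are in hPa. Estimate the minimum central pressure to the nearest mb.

891 mb

ΔP = (V / 6.48)^(1/0.635) = (133/6.48)^1.575.
133/6.48 = 20.525; 20.525^1.575 ≈ 116.57 mb.
P_c = 1008 − 116.57 = 891.43 ≈ 891 mb.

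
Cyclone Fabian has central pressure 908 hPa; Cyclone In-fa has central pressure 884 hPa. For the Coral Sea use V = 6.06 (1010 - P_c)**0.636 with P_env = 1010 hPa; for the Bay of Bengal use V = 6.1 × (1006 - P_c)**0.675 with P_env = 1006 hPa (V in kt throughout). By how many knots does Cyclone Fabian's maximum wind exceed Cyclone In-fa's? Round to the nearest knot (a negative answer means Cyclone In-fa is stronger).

Cyclone Fabian: ΔP = 102; V ≈ 6.06 × 102^0.636 ≈ 114.80 kt.
Cyclone In-fa: ΔP = 122; V ≈ 6.1 × 122^0.675 ≈ 156.18 kt.
Difference ≈ 114.80 − 156.18 = -41.38 → -41 kt.

-41 kt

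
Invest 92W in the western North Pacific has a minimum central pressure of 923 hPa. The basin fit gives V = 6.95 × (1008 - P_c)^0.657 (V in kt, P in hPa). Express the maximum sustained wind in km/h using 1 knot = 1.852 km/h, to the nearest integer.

ΔP = 1008 − 923 = 85 hPa.
V ≈ 6.95 × 85^0.657 = 6.95 × 18.519 ≈ 128.710 kt.
128.710 × 1.852 ≈ 238.37 km/h → 238 km/h.

238 km/h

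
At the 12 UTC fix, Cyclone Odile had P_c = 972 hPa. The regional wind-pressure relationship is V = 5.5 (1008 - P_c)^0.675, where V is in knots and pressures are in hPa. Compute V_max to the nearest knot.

62 kt

ΔP = 1008 − 972 = 36 hPa.
36^0.675 ≈ 11.233.
V ≈ 5.5 × 11.233 ≈ 61.8 kt.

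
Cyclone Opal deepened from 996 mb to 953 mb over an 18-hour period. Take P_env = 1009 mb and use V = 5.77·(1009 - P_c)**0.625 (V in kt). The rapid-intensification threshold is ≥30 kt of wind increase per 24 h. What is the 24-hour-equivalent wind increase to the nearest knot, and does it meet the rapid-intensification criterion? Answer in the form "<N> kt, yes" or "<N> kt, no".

57 kt, yes

V₁: ΔP = 13, V ≈ 5.77 × 13^0.625 ≈ 28.67 kt.
V₂: ΔP = 56, V ≈ 5.77 × 56^0.625 ≈ 71.42 kt.
ΔV over 18 h = 42.75 kt → 24 h equivalent = 42.75 × 24/18 ≈ 57.00 kt.
57 kt ≥ 30 kt ⇒ rapid intensification.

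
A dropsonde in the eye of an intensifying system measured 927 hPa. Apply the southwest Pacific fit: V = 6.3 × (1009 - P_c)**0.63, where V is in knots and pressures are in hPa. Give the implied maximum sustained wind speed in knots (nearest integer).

ΔP = 1009 − 927 = 82 hPa.
82^0.63 ≈ 16.058.
V ≈ 6.3 × 16.058 ≈ 101.2 kt.

101 kt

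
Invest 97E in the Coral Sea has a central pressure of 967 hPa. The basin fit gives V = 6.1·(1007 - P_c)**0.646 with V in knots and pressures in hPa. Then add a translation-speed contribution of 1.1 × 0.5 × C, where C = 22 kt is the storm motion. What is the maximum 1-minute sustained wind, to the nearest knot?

78 kt

ΔP = 1007 − 967 = 40 hPa.
40^0.646 ≈ 10.838.
V ≈ 6.1 × 10.838 ≈ 66.1 kt.
Translation term: 1.1 × 0.5 × 22 = 12.1 kt.
Corrected V ≈ 78.2 kt → 78 kt.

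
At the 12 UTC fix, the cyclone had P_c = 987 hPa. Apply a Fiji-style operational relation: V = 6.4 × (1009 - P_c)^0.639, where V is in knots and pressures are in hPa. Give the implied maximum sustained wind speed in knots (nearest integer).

ΔP = 1009 − 987 = 22 hPa.
22^0.639 ≈ 7.208.
V ≈ 6.4 × 7.208 ≈ 46.1 kt.

46 kt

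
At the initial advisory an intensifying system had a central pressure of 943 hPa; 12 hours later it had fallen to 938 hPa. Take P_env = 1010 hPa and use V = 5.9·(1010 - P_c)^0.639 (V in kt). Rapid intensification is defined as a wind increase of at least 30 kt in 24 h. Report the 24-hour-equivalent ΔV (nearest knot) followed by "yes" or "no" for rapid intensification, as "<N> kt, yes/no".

V₁: ΔP = 67, V ≈ 5.9 × 67^0.639 ≈ 86.64 kt.
V₂: ΔP = 72, V ≈ 5.9 × 72^0.639 ≈ 90.72 kt.
ΔV over 12 h = 4.08 kt → 24 h equivalent = 4.08 × 24/12 ≈ 8.16 kt.
8 kt < 30 kt ⇒ not rapid intensification.

8 kt, no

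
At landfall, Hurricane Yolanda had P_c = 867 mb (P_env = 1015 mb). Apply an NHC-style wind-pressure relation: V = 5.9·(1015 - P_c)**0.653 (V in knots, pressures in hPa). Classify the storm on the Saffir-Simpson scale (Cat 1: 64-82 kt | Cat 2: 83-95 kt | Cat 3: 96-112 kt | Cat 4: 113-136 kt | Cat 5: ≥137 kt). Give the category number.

ΔP = 1015 − 867 = 148 mb.
V ≈ 5.9 × 148^0.653 = 5.9 × 26.13 ≈ 154 kt.
154 kt falls in the Category 5 band.

5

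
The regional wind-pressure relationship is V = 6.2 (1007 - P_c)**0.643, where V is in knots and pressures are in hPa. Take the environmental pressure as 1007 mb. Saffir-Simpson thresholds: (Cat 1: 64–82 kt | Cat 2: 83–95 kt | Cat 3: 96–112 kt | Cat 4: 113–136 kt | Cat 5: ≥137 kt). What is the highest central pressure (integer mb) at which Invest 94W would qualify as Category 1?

969 mb

Category 1 begins at V = 64 kt.
Required ΔP = (64/6.2)^(1/0.643) = 10.323^1.555 ≈ 37.73 mb.
P_c ≤ 1007 − 37.73 = 969.27, so the highest integer P_c is 969 mb.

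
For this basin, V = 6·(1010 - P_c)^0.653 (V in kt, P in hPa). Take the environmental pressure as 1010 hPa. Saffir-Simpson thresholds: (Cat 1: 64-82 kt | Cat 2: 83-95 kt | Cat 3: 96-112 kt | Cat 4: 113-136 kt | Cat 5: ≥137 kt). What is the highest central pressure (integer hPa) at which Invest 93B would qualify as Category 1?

Category 1 begins at V = 64 kt.
Required ΔP = (64/6)^(1/0.653) = 10.667^1.531 ≈ 37.52 hPa.
P_c ≤ 1010 − 37.52 = 972.48, so the highest integer P_c is 972 hPa.

972 hPa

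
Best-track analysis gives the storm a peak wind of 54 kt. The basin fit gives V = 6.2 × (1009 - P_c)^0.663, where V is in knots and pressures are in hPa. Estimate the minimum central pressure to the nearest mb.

ΔP = (V / 6.2)^(1/0.663) = (54/6.2)^1.508.
54/6.2 = 8.710; 8.710^1.508 ≈ 26.17 mb.
P_c = 1009 − 26.17 = 982.83 ≈ 983 mb.

983 mb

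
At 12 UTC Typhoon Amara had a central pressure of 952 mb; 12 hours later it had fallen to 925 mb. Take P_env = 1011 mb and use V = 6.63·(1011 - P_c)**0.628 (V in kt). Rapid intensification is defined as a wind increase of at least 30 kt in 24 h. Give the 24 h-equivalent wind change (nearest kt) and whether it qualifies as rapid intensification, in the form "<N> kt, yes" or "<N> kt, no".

46 kt, yes

V₁: ΔP = 59, V ≈ 6.63 × 59^0.628 ≈ 85.82 kt.
V₂: ΔP = 86, V ≈ 6.63 × 86^0.628 ≈ 108.74 kt.
ΔV over 12 h = 22.92 kt → 24 h equivalent = 22.92 × 24/12 ≈ 45.84 kt.
46 kt ≥ 30 kt ⇒ rapid intensification.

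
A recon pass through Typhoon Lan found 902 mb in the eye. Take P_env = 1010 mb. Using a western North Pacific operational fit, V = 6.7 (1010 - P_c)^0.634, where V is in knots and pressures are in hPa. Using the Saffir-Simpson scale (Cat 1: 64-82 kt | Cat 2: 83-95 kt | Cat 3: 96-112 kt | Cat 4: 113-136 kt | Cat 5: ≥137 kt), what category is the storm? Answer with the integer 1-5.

4

ΔP = 1010 − 902 = 108 mb.
V ≈ 6.7 × 108^0.634 = 6.7 × 19.46 ≈ 130 kt.
130 kt falls in the Category 4 band.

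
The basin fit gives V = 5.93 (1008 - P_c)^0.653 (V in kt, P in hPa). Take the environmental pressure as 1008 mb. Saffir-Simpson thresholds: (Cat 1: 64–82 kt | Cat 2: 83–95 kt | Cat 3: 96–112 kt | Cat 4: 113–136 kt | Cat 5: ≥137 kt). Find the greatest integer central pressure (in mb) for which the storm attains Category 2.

951 mb

Category 2 begins at V = 83 kt.
Required ΔP = (83/5.93)^(1/0.653) = 13.997^1.531 ≈ 56.89 mb.
P_c ≤ 1008 − 56.89 = 951.11, so the highest integer P_c is 951 mb.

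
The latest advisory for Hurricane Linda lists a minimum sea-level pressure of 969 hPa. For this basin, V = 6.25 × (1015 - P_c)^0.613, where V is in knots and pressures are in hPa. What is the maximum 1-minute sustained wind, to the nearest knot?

ΔP = 1015 − 969 = 46 hPa.
46^0.613 ≈ 10.454.
V ≈ 6.25 × 10.454 ≈ 65.3 kt.

65 kt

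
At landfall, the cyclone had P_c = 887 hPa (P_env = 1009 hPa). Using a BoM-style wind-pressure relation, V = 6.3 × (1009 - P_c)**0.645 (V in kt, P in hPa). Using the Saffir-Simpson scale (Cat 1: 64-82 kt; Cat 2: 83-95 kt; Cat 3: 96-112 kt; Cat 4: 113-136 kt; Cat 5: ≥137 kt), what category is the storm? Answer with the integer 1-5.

5

ΔP = 1009 − 887 = 122 hPa.
V ≈ 6.3 × 122^0.645 = 6.3 × 22.17 ≈ 140 kt.
140 kt falls in the Category 5 band.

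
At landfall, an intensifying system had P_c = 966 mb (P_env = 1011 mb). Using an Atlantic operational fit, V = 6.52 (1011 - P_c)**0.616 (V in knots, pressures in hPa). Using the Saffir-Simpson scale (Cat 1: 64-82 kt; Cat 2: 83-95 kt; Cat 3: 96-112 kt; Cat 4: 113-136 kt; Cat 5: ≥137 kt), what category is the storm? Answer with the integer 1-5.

ΔP = 1011 − 966 = 45 mb.
V ≈ 6.52 × 45^0.616 = 6.52 × 10.43 ≈ 68 kt.
68 kt falls in the Category 1 band.

1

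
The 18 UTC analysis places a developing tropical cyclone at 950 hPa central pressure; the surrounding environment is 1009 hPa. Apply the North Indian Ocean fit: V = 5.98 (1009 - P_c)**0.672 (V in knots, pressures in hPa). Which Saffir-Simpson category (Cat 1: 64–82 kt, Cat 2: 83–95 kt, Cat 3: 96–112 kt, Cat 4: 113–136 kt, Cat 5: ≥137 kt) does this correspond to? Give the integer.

ΔP = 1009 − 950 = 59 hPa.
V ≈ 5.98 × 59^0.672 = 5.98 × 15.49 ≈ 93 kt.
93 kt falls in the Category 2 band.

2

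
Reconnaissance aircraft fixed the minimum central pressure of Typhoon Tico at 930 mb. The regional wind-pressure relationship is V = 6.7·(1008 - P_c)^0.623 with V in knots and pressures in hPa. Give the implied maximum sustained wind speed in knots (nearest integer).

101 kt

ΔP = 1008 − 930 = 78 mb.
78^0.623 ≈ 15.093.
V ≈ 6.7 × 15.093 ≈ 101.1 kt.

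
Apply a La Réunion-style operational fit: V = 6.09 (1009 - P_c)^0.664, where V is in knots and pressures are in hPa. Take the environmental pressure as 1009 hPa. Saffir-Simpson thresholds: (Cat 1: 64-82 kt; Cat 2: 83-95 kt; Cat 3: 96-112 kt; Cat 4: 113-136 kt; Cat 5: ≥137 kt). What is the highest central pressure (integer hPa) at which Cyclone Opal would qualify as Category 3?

Category 3 begins at V = 96 kt.
Required ΔP = (96/6.09)^(1/0.664) = 15.764^1.506 ≈ 63.63 hPa.
P_c ≤ 1009 − 63.63 = 945.37, so the highest integer P_c is 945 hPa.

945 hPa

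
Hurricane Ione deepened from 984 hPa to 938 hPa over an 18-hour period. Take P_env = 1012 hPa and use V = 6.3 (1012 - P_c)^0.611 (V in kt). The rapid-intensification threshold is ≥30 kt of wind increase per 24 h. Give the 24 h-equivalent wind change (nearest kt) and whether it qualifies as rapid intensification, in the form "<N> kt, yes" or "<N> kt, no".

V₁: ΔP = 28, V ≈ 6.3 × 28^0.611 ≈ 48.26 kt.
V₂: ΔP = 74, V ≈ 6.3 × 74^0.611 ≈ 87.39 kt.
ΔV over 18 h = 39.13 kt → 24 h equivalent = 39.13 × 24/18 ≈ 52.17 kt.
52 kt ≥ 30 kt ⇒ rapid intensification.

52 kt, yes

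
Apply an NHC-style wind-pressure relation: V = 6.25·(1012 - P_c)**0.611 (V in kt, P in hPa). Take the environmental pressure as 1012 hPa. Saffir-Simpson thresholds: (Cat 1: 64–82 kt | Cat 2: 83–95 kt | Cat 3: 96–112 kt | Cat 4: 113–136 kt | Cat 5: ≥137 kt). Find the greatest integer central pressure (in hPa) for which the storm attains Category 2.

Category 2 begins at V = 83 kt.
Required ΔP = (83/6.25)^(1/0.611) = 13.280^1.637 ≈ 68.91 hPa.
P_c ≤ 1012 − 68.91 = 943.09, so the highest integer P_c is 943 hPa.

943 hPa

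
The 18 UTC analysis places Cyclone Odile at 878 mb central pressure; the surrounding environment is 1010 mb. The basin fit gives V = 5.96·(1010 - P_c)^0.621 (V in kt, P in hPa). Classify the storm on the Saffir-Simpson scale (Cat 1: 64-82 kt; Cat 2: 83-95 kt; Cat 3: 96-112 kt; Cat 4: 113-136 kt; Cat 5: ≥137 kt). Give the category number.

ΔP = 1010 − 878 = 132 mb.
V ≈ 5.96 × 132^0.621 = 5.96 × 20.74 ≈ 124 kt.
124 kt falls in the Category 4 band.

4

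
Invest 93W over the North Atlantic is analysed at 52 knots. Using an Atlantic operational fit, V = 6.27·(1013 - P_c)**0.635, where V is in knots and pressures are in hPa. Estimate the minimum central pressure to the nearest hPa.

985 hPa

ΔP = (V / 6.27)^(1/0.635) = (52/6.27)^1.575.
52/6.27 = 8.293; 8.293^1.575 ≈ 27.98 hPa.
P_c = 1013 − 27.98 = 985.02 ≈ 985 hPa.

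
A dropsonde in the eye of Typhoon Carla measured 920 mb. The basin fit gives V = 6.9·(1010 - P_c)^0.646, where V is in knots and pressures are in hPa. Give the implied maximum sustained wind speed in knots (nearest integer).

ΔP = 1010 − 920 = 90 mb.
90^0.646 ≈ 18.300.
V ≈ 6.9 × 18.300 ≈ 126.3 kt.

126 kt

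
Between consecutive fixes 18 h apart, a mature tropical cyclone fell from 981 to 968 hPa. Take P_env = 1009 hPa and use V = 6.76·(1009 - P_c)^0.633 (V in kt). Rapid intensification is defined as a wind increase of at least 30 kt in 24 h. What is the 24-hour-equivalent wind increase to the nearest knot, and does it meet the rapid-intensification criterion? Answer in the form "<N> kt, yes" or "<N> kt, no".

20 kt, no

V₁: ΔP = 28, V ≈ 6.76 × 28^0.633 ≈ 55.72 kt.
V₂: ΔP = 41, V ≈ 6.76 × 41^0.633 ≈ 70.93 kt.
ΔV over 18 h = 15.21 kt → 24 h equivalent = 15.21 × 24/18 ≈ 20.28 kt.
20 kt < 30 kt ⇒ not rapid intensification.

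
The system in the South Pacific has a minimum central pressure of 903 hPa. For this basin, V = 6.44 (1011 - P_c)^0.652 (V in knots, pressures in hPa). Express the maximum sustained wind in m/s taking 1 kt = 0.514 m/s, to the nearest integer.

70 m/s

ΔP = 1011 − 903 = 108 hPa.
V ≈ 6.44 × 108^0.652 = 6.44 × 21.173 ≈ 136.357 kt.
136.357 × 0.514 ≈ 70.09 m/s → 70 m/s.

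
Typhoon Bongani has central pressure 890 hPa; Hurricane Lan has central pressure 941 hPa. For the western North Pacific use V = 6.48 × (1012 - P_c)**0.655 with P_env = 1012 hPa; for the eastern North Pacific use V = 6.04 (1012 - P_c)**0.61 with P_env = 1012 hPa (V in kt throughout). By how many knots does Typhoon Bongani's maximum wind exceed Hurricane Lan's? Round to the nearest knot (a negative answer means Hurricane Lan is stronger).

69 kt

Typhoon Bongani: ΔP = 122; V ≈ 6.48 × 122^0.655 ≈ 150.71 kt.
Hurricane Lan: ΔP = 71; V ≈ 6.04 × 71^0.61 ≈ 81.34 kt.
Difference ≈ 150.71 − 81.34 = 69.37 → 69 kt.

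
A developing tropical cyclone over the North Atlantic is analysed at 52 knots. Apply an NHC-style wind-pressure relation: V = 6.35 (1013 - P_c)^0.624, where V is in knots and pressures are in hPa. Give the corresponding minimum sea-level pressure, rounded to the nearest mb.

984 mb

ΔP = (V / 6.35)^(1/0.624) = (52/6.35)^1.603.
52/6.35 = 8.189; 8.189^1.603 ≈ 29.07 mb.
P_c = 1013 − 29.07 = 983.93 ≈ 984 mb.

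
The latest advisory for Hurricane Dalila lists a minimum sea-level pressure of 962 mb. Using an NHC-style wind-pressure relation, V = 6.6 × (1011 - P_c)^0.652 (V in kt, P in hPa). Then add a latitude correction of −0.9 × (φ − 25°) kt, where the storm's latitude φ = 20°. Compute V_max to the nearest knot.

ΔP = 1011 − 962 = 49 mb.
49^0.652 ≈ 12.648.
V ≈ 6.6 × 12.648 ≈ 83.5 kt.
Latitude correction: −0.9 × (20 − 25) = 4.5 kt.
Corrected V ≈ 88 kt → 88 kt.

88 kt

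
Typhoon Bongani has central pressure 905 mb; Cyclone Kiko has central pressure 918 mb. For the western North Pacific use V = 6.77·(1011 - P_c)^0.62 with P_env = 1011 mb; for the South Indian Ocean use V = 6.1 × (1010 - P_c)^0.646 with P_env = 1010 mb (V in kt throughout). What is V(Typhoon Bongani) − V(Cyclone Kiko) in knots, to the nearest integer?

9 kt

Typhoon Bongani: ΔP = 106; V ≈ 6.77 × 106^0.62 ≈ 121.98 kt.
Cyclone Kiko: ΔP = 92; V ≈ 6.1 × 92^0.646 ≈ 113.22 kt.
Difference ≈ 121.98 − 113.22 = 8.76 → 9 kt.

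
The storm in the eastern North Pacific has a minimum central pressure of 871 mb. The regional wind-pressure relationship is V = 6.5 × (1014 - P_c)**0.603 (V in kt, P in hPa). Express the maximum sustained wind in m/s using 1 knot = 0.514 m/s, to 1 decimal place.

ΔP = 1014 − 871 = 143 mb.
V ≈ 6.5 × 143^0.603 = 6.5 × 19.937 ≈ 129.593 kt.
129.593 × 0.514 ≈ 66.61 m/s → 66.6 m/s.

66.6 m/s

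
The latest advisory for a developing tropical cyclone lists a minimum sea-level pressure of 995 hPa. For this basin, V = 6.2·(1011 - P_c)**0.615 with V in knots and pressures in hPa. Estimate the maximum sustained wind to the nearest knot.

ΔP = 1011 − 995 = 16 hPa.
16^0.615 ≈ 5.502.
V ≈ 6.2 × 5.502 ≈ 34.1 kt.

34 kt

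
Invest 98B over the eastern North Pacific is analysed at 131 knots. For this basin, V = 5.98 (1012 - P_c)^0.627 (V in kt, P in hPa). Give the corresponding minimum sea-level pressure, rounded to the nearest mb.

ΔP = (V / 5.98)^(1/0.627) = (131/5.98)^1.595.
131/5.98 = 21.906; 21.906^1.595 ≈ 137.43 mb.
P_c = 1012 − 137.43 = 874.57 ≈ 875 mb.

875 mb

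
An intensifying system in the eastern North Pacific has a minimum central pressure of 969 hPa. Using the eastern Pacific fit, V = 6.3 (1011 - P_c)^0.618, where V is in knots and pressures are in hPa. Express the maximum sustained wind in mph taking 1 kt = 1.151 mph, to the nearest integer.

ΔP = 1011 − 969 = 42 hPa.
V ≈ 6.3 × 42^0.618 = 6.3 × 10.073 ≈ 63.461 kt.
63.461 × 1.151 ≈ 73.04 mph → 73 mph.

73 mph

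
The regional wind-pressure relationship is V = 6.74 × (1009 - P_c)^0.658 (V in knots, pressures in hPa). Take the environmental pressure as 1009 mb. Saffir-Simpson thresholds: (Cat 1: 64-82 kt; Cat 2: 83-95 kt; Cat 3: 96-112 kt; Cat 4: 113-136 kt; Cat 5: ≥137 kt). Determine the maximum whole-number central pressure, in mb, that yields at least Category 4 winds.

936 mb

Category 4 begins at V = 113 kt.
Required ΔP = (113/6.74)^(1/0.658) = 16.766^1.520 ≈ 72.58 mb.
P_c ≤ 1009 − 72.58 = 936.42, so the highest integer P_c is 936 mb.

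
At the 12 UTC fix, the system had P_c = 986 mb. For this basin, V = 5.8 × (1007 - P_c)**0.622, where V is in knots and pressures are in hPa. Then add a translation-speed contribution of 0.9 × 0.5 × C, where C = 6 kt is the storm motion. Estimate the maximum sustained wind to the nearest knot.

ΔP = 1007 − 986 = 21 mb.
21^0.622 ≈ 6.644.
V ≈ 5.8 × 6.644 ≈ 38.5 kt.
Translation term: 0.9 × 0.5 × 6 = 2.7 kt.
Corrected V ≈ 41.2 kt → 41 kt.

41 kt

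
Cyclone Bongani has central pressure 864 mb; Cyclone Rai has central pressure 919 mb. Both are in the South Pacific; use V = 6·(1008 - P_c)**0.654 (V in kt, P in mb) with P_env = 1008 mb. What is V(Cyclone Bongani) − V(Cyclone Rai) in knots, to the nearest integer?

Cyclone Bongani: ΔP = 144; V ≈ 6 × 144^0.654 ≈ 154.78 kt.
Cyclone Rai: ΔP = 89; V ≈ 6 × 89^0.654 ≈ 112.99 kt.
Difference ≈ 154.78 − 112.99 = 41.79 → 42 kt.

42 kt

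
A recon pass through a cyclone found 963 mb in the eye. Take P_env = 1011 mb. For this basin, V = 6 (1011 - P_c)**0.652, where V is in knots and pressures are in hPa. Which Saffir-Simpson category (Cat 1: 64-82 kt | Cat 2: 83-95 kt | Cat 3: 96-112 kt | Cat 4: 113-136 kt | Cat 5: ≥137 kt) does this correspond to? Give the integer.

ΔP = 1011 − 963 = 48 mb.
V ≈ 6 × 48^0.652 = 6 × 12.48 ≈ 75 kt.
75 kt falls in the Category 1 band.

1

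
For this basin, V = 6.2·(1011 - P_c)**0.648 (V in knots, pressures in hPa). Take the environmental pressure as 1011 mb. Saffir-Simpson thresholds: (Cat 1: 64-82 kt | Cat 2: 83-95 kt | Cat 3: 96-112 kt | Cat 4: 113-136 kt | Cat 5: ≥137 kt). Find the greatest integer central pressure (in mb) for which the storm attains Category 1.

974 mb

Category 1 begins at V = 64 kt.
Required ΔP = (64/6.2)^(1/0.648) = 10.323^1.543 ≈ 36.68 mb.
P_c ≤ 1011 − 36.68 = 974.32, so the highest integer P_c is 974 mb.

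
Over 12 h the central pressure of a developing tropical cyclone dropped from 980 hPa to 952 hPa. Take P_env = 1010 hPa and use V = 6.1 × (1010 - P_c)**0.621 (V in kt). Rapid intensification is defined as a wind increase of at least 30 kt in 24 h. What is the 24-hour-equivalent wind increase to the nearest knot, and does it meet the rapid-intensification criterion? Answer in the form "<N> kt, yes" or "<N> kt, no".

V₁: ΔP = 30, V ≈ 6.1 × 30^0.621 ≈ 50.42 kt.
V₂: ΔP = 58, V ≈ 6.1 × 58^0.621 ≈ 75.93 kt.
ΔV over 12 h = 25.51 kt → 24 h equivalent = 25.51 × 24/12 ≈ 51.02 kt.
51 kt ≥ 30 kt ⇒ rapid intensification.

51 kt, yes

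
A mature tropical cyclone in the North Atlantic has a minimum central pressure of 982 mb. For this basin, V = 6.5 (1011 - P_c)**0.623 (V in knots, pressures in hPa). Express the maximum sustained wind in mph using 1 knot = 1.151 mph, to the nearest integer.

ΔP = 1011 − 982 = 29 mb.
V ≈ 6.5 × 29^0.623 = 6.5 × 8.148 ≈ 52.965 kt.
52.965 × 1.151 ≈ 60.96 mph → 61 mph.

61 mph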